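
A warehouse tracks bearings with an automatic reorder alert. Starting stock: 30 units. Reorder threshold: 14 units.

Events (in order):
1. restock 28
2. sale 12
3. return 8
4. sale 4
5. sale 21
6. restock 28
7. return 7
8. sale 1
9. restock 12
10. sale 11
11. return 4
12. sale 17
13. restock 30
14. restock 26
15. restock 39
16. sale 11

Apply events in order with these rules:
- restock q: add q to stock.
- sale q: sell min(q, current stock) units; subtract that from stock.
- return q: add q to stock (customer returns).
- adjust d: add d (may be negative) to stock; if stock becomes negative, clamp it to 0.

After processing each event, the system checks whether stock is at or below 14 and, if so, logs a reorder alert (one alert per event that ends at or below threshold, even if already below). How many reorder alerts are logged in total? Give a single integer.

Processing events:
Start: stock = 30
  Event 1 (restock 28): 30 + 28 = 58
  Event 2 (sale 12): sell min(12,58)=12. stock: 58 - 12 = 46. total_sold = 12
  Event 3 (return 8): 46 + 8 = 54
  Event 4 (sale 4): sell min(4,54)=4. stock: 54 - 4 = 50. total_sold = 16
  Event 5 (sale 21): sell min(21,50)=21. stock: 50 - 21 = 29. total_sold = 37
  Event 6 (restock 28): 29 + 28 = 57
  Event 7 (return 7): 57 + 7 = 64
  Event 8 (sale 1): sell min(1,64)=1. stock: 64 - 1 = 63. total_sold = 38
  Event 9 (restock 12): 63 + 12 = 75
  Event 10 (sale 11): sell min(11,75)=11. stock: 75 - 11 = 64. total_sold = 49
  Event 11 (return 4): 64 + 4 = 68
  Event 12 (sale 17): sell min(17,68)=17. stock: 68 - 17 = 51. total_sold = 66
  Event 13 (restock 30): 51 + 30 = 81
  Event 14 (restock 26): 81 + 26 = 107
  Event 15 (restock 39): 107 + 39 = 146
  Event 16 (sale 11): sell min(11,146)=11. stock: 146 - 11 = 135. total_sold = 77
Final: stock = 135, total_sold = 77

Checking against threshold 14:
  After event 1: stock=58 > 14
  After event 2: stock=46 > 14
  After event 3: stock=54 > 14
  After event 4: stock=50 > 14
  After event 5: stock=29 > 14
  After event 6: stock=57 > 14
  After event 7: stock=64 > 14
  After event 8: stock=63 > 14
  After event 9: stock=75 > 14
  After event 10: stock=64 > 14
  After event 11: stock=68 > 14
  After event 12: stock=51 > 14
  After event 13: stock=81 > 14
  After event 14: stock=107 > 14
  After event 15: stock=146 > 14
  After event 16: stock=135 > 14
Alert events: []. Count = 0

Answer: 0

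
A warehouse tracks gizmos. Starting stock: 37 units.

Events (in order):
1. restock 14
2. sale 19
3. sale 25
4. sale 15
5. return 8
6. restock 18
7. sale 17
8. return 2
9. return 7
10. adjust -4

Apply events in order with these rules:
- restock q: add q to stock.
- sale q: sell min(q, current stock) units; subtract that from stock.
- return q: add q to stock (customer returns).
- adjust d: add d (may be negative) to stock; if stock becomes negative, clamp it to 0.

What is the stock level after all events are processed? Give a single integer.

Answer: 14

Derivation:
Processing events:
Start: stock = 37
  Event 1 (restock 14): 37 + 14 = 51
  Event 2 (sale 19): sell min(19,51)=19. stock: 51 - 19 = 32. total_sold = 19
  Event 3 (sale 25): sell min(25,32)=25. stock: 32 - 25 = 7. total_sold = 44
  Event 4 (sale 15): sell min(15,7)=7. stock: 7 - 7 = 0. total_sold = 51
  Event 5 (return 8): 0 + 8 = 8
  Event 6 (restock 18): 8 + 18 = 26
  Event 7 (sale 17): sell min(17,26)=17. stock: 26 - 17 = 9. total_sold = 68
  Event 8 (return 2): 9 + 2 = 11
  Event 9 (return 7): 11 + 7 = 18
  Event 10 (adjust -4): 18 + -4 = 14
Final: stock = 14, total_sold = 68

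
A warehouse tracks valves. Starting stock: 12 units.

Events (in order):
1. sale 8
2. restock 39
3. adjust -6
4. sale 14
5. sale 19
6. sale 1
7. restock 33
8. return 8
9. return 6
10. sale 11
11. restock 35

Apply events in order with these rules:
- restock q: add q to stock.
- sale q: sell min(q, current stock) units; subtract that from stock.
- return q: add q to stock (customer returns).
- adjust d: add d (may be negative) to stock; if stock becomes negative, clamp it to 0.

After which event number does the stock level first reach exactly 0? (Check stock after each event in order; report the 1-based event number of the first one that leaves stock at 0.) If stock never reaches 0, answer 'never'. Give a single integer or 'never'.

Answer: never

Derivation:
Processing events:
Start: stock = 12
  Event 1 (sale 8): sell min(8,12)=8. stock: 12 - 8 = 4. total_sold = 8
  Event 2 (restock 39): 4 + 39 = 43
  Event 3 (adjust -6): 43 + -6 = 37
  Event 4 (sale 14): sell min(14,37)=14. stock: 37 - 14 = 23. total_sold = 22
  Event 5 (sale 19): sell min(19,23)=19. stock: 23 - 19 = 4. total_sold = 41
  Event 6 (sale 1): sell min(1,4)=1. stock: 4 - 1 = 3. total_sold = 42
  Event 7 (restock 33): 3 + 33 = 36
  Event 8 (return 8): 36 + 8 = 44
  Event 9 (return 6): 44 + 6 = 50
  Event 10 (sale 11): sell min(11,50)=11. stock: 50 - 11 = 39. total_sold = 53
  Event 11 (restock 35): 39 + 35 = 74
Final: stock = 74, total_sold = 53

Stock never reaches 0.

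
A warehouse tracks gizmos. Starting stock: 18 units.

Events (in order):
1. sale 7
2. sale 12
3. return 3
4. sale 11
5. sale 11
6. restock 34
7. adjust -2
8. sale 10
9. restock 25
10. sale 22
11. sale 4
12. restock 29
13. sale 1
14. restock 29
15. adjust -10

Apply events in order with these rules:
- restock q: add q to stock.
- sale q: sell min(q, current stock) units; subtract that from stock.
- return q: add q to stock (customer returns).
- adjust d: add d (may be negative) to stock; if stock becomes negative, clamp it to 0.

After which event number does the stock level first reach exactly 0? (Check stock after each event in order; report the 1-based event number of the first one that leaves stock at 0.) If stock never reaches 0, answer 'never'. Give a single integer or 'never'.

Processing events:
Start: stock = 18
  Event 1 (sale 7): sell min(7,18)=7. stock: 18 - 7 = 11. total_sold = 7
  Event 2 (sale 12): sell min(12,11)=11. stock: 11 - 11 = 0. total_sold = 18
  Event 3 (return 3): 0 + 3 = 3
  Event 4 (sale 11): sell min(11,3)=3. stock: 3 - 3 = 0. total_sold = 21
  Event 5 (sale 11): sell min(11,0)=0. stock: 0 - 0 = 0. total_sold = 21
  Event 6 (restock 34): 0 + 34 = 34
  Event 7 (adjust -2): 34 + -2 = 32
  Event 8 (sale 10): sell min(10,32)=10. stock: 32 - 10 = 22. total_sold = 31
  Event 9 (restock 25): 22 + 25 = 47
  Event 10 (sale 22): sell min(22,47)=22. stock: 47 - 22 = 25. total_sold = 53
  Event 11 (sale 4): sell min(4,25)=4. stock: 25 - 4 = 21. total_sold = 57
  Event 12 (restock 29): 21 + 29 = 50
  Event 13 (sale 1): sell min(1,50)=1. stock: 50 - 1 = 49. total_sold = 58
  Event 14 (restock 29): 49 + 29 = 78
  Event 15 (adjust -10): 78 + -10 = 68
Final: stock = 68, total_sold = 58

First zero at event 2.

Answer: 2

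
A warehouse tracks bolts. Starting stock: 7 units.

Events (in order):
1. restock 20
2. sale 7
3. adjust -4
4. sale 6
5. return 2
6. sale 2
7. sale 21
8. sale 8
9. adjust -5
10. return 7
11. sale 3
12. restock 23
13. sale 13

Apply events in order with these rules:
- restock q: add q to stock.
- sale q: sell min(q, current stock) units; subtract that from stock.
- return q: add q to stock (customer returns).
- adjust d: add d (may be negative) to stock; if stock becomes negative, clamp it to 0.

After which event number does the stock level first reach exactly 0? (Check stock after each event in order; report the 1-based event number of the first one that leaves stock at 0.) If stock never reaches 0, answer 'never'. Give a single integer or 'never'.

Answer: 7

Derivation:
Processing events:
Start: stock = 7
  Event 1 (restock 20): 7 + 20 = 27
  Event 2 (sale 7): sell min(7,27)=7. stock: 27 - 7 = 20. total_sold = 7
  Event 3 (adjust -4): 20 + -4 = 16
  Event 4 (sale 6): sell min(6,16)=6. stock: 16 - 6 = 10. total_sold = 13
  Event 5 (return 2): 10 + 2 = 12
  Event 6 (sale 2): sell min(2,12)=2. stock: 12 - 2 = 10. total_sold = 15
  Event 7 (sale 21): sell min(21,10)=10. stock: 10 - 10 = 0. total_sold = 25
  Event 8 (sale 8): sell min(8,0)=0. stock: 0 - 0 = 0. total_sold = 25
  Event 9 (adjust -5): 0 + -5 = 0 (clamped to 0)
  Event 10 (return 7): 0 + 7 = 7
  Event 11 (sale 3): sell min(3,7)=3. stock: 7 - 3 = 4. total_sold = 28
  Event 12 (restock 23): 4 + 23 = 27
  Event 13 (sale 13): sell min(13,27)=13. stock: 27 - 13 = 14. total_sold = 41
Final: stock = 14, total_sold = 41

First zero at event 7.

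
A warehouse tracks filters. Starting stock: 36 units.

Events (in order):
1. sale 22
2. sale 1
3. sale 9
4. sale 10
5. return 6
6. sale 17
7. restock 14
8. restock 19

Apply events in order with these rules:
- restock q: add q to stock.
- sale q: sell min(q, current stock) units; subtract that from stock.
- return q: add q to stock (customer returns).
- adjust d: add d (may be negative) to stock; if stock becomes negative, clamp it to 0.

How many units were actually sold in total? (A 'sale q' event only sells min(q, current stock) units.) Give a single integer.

Answer: 42

Derivation:
Processing events:
Start: stock = 36
  Event 1 (sale 22): sell min(22,36)=22. stock: 36 - 22 = 14. total_sold = 22
  Event 2 (sale 1): sell min(1,14)=1. stock: 14 - 1 = 13. total_sold = 23
  Event 3 (sale 9): sell min(9,13)=9. stock: 13 - 9 = 4. total_sold = 32
  Event 4 (sale 10): sell min(10,4)=4. stock: 4 - 4 = 0. total_sold = 36
  Event 5 (return 6): 0 + 6 = 6
  Event 6 (sale 17): sell min(17,6)=6. stock: 6 - 6 = 0. total_sold = 42
  Event 7 (restock 14): 0 + 14 = 14
  Event 8 (restock 19): 14 + 19 = 33
Final: stock = 33, total_sold = 42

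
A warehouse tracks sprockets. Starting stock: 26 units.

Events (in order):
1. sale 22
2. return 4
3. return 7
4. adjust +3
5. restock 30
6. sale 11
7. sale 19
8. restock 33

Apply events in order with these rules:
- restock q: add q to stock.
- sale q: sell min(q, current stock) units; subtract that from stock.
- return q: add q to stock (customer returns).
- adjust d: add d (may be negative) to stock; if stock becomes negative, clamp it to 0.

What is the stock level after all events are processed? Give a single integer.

Answer: 51

Derivation:
Processing events:
Start: stock = 26
  Event 1 (sale 22): sell min(22,26)=22. stock: 26 - 22 = 4. total_sold = 22
  Event 2 (return 4): 4 + 4 = 8
  Event 3 (return 7): 8 + 7 = 15
  Event 4 (adjust +3): 15 + 3 = 18
  Event 5 (restock 30): 18 + 30 = 48
  Event 6 (sale 11): sell min(11,48)=11. stock: 48 - 11 = 37. total_sold = 33
  Event 7 (sale 19): sell min(19,37)=19. stock: 37 - 19 = 18. total_sold = 52
  Event 8 (restock 33): 18 + 33 = 51
Final: stock = 51, total_sold = 52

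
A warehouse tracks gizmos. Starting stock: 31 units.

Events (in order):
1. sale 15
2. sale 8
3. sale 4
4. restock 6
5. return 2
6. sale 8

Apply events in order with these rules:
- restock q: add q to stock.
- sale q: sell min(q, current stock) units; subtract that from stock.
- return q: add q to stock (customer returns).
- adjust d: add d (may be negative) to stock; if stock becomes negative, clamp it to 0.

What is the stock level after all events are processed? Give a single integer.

Processing events:
Start: stock = 31
  Event 1 (sale 15): sell min(15,31)=15. stock: 31 - 15 = 16. total_sold = 15
  Event 2 (sale 8): sell min(8,16)=8. stock: 16 - 8 = 8. total_sold = 23
  Event 3 (sale 4): sell min(4,8)=4. stock: 8 - 4 = 4. total_sold = 27
  Event 4 (restock 6): 4 + 6 = 10
  Event 5 (return 2): 10 + 2 = 12
  Event 6 (sale 8): sell min(8,12)=8. stock: 12 - 8 = 4. total_sold = 35
Final: stock = 4, total_sold = 35

Answer: 4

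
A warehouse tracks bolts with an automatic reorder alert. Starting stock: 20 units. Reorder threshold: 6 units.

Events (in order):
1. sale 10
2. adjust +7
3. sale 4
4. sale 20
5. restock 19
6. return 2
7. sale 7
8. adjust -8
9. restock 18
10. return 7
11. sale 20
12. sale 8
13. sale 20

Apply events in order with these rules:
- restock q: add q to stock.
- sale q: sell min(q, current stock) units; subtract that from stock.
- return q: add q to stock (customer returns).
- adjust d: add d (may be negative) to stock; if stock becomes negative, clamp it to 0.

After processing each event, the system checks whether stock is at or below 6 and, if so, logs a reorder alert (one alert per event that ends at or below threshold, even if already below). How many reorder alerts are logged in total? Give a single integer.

Processing events:
Start: stock = 20
  Event 1 (sale 10): sell min(10,20)=10. stock: 20 - 10 = 10. total_sold = 10
  Event 2 (adjust +7): 10 + 7 = 17
  Event 3 (sale 4): sell min(4,17)=4. stock: 17 - 4 = 13. total_sold = 14
  Event 4 (sale 20): sell min(20,13)=13. stock: 13 - 13 = 0. total_sold = 27
  Event 5 (restock 19): 0 + 19 = 19
  Event 6 (return 2): 19 + 2 = 21
  Event 7 (sale 7): sell min(7,21)=7. stock: 21 - 7 = 14. total_sold = 34
  Event 8 (adjust -8): 14 + -8 = 6
  Event 9 (restock 18): 6 + 18 = 24
  Event 10 (return 7): 24 + 7 = 31
  Event 11 (sale 20): sell min(20,31)=20. stock: 31 - 20 = 11. total_sold = 54
  Event 12 (sale 8): sell min(8,11)=8. stock: 11 - 8 = 3. total_sold = 62
  Event 13 (sale 20): sell min(20,3)=3. stock: 3 - 3 = 0. total_sold = 65
Final: stock = 0, total_sold = 65

Checking against threshold 6:
  After event 1: stock=10 > 6
  After event 2: stock=17 > 6
  After event 3: stock=13 > 6
  After event 4: stock=0 <= 6 -> ALERT
  After event 5: stock=19 > 6
  After event 6: stock=21 > 6
  After event 7: stock=14 > 6
  After event 8: stock=6 <= 6 -> ALERT
  After event 9: stock=24 > 6
  After event 10: stock=31 > 6
  After event 11: stock=11 > 6
  After event 12: stock=3 <= 6 -> ALERT
  After event 13: stock=0 <= 6 -> ALERT
Alert events: [4, 8, 12, 13]. Count = 4

Answer: 4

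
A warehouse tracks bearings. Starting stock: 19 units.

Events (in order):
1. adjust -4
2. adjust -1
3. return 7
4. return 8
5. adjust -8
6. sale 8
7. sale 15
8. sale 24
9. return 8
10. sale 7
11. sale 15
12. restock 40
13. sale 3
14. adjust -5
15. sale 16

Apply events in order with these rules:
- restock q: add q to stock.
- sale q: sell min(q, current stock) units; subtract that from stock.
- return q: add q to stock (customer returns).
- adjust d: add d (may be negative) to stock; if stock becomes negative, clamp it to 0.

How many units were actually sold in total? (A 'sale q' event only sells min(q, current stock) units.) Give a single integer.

Answer: 48

Derivation:
Processing events:
Start: stock = 19
  Event 1 (adjust -4): 19 + -4 = 15
  Event 2 (adjust -1): 15 + -1 = 14
  Event 3 (return 7): 14 + 7 = 21
  Event 4 (return 8): 21 + 8 = 29
  Event 5 (adjust -8): 29 + -8 = 21
  Event 6 (sale 8): sell min(8,21)=8. stock: 21 - 8 = 13. total_sold = 8
  Event 7 (sale 15): sell min(15,13)=13. stock: 13 - 13 = 0. total_sold = 21
  Event 8 (sale 24): sell min(24,0)=0. stock: 0 - 0 = 0. total_sold = 21
  Event 9 (return 8): 0 + 8 = 8
  Event 10 (sale 7): sell min(7,8)=7. stock: 8 - 7 = 1. total_sold = 28
  Event 11 (sale 15): sell min(15,1)=1. stock: 1 - 1 = 0. total_sold = 29
  Event 12 (restock 40): 0 + 40 = 40
  Event 13 (sale 3): sell min(3,40)=3. stock: 40 - 3 = 37. total_sold = 32
  Event 14 (adjust -5): 37 + -5 = 32
  Event 15 (sale 16): sell min(16,32)=16. stock: 32 - 16 = 16. total_sold = 48
Final: stock = 16, total_sold = 48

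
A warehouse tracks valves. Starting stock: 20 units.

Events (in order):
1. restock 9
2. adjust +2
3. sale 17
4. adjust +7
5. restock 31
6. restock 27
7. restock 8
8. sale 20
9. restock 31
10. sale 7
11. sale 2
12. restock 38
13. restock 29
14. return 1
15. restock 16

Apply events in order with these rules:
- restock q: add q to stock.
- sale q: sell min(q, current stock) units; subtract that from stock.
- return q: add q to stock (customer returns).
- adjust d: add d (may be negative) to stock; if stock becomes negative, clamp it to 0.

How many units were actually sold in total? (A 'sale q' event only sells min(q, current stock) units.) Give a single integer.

Answer: 46

Derivation:
Processing events:
Start: stock = 20
  Event 1 (restock 9): 20 + 9 = 29
  Event 2 (adjust +2): 29 + 2 = 31
  Event 3 (sale 17): sell min(17,31)=17. stock: 31 - 17 = 14. total_sold = 17
  Event 4 (adjust +7): 14 + 7 = 21
  Event 5 (restock 31): 21 + 31 = 52
  Event 6 (restock 27): 52 + 27 = 79
  Event 7 (restock 8): 79 + 8 = 87
  Event 8 (sale 20): sell min(20,87)=20. stock: 87 - 20 = 67. total_sold = 37
  Event 9 (restock 31): 67 + 31 = 98
  Event 10 (sale 7): sell min(7,98)=7. stock: 98 - 7 = 91. total_sold = 44
  Event 11 (sale 2): sell min(2,91)=2. stock: 91 - 2 = 89. total_sold = 46
  Event 12 (restock 38): 89 + 38 = 127
  Event 13 (restock 29): 127 + 29 = 156
  Event 14 (return 1): 156 + 1 = 157
  Event 15 (restock 16): 157 + 16 = 173
Final: stock = 173, total_sold = 46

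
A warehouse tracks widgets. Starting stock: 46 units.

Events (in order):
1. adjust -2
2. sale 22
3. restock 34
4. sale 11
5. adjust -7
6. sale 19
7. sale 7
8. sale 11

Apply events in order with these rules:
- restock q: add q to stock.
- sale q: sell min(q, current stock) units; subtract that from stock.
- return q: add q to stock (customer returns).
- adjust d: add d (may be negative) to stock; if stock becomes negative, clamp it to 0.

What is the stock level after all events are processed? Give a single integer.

Processing events:
Start: stock = 46
  Event 1 (adjust -2): 46 + -2 = 44
  Event 2 (sale 22): sell min(22,44)=22. stock: 44 - 22 = 22. total_sold = 22
  Event 3 (restock 34): 22 + 34 = 56
  Event 4 (sale 11): sell min(11,56)=11. stock: 56 - 11 = 45. total_sold = 33
  Event 5 (adjust -7): 45 + -7 = 38
  Event 6 (sale 19): sell min(19,38)=19. stock: 38 - 19 = 19. total_sold = 52
  Event 7 (sale 7): sell min(7,19)=7. stock: 19 - 7 = 12. total_sold = 59
  Event 8 (sale 11): sell min(11,12)=11. stock: 12 - 11 = 1. total_sold = 70
Final: stock = 1, total_sold = 70

Answer: 1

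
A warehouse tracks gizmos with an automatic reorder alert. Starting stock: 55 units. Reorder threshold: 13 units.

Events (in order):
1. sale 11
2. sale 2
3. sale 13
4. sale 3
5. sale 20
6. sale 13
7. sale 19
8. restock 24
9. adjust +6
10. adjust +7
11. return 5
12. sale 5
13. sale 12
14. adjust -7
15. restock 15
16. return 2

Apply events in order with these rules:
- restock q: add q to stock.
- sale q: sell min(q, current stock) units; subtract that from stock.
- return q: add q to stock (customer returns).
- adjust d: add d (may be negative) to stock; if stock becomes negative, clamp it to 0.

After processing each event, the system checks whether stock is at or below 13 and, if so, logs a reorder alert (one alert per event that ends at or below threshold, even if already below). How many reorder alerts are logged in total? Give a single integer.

Processing events:
Start: stock = 55
  Event 1 (sale 11): sell min(11,55)=11. stock: 55 - 11 = 44. total_sold = 11
  Event 2 (sale 2): sell min(2,44)=2. stock: 44 - 2 = 42. total_sold = 13
  Event 3 (sale 13): sell min(13,42)=13. stock: 42 - 13 = 29. total_sold = 26
  Event 4 (sale 3): sell min(3,29)=3. stock: 29 - 3 = 26. total_sold = 29
  Event 5 (sale 20): sell min(20,26)=20. stock: 26 - 20 = 6. total_sold = 49
  Event 6 (sale 13): sell min(13,6)=6. stock: 6 - 6 = 0. total_sold = 55
  Event 7 (sale 19): sell min(19,0)=0. stock: 0 - 0 = 0. total_sold = 55
  Event 8 (restock 24): 0 + 24 = 24
  Event 9 (adjust +6): 24 + 6 = 30
  Event 10 (adjust +7): 30 + 7 = 37
  Event 11 (return 5): 37 + 5 = 42
  Event 12 (sale 5): sell min(5,42)=5. stock: 42 - 5 = 37. total_sold = 60
  Event 13 (sale 12): sell min(12,37)=12. stock: 37 - 12 = 25. total_sold = 72
  Event 14 (adjust -7): 25 + -7 = 18
  Event 15 (restock 15): 18 + 15 = 33
  Event 16 (return 2): 33 + 2 = 35
Final: stock = 35, total_sold = 72

Checking against threshold 13:
  After event 1: stock=44 > 13
  After event 2: stock=42 > 13
  After event 3: stock=29 > 13
  After event 4: stock=26 > 13
  After event 5: stock=6 <= 13 -> ALERT
  After event 6: stock=0 <= 13 -> ALERT
  After event 7: stock=0 <= 13 -> ALERT
  After event 8: stock=24 > 13
  After event 9: stock=30 > 13
  After event 10: stock=37 > 13
  After event 11: stock=42 > 13
  After event 12: stock=37 > 13
  After event 13: stock=25 > 13
  After event 14: stock=18 > 13
  After event 15: stock=33 > 13
  After event 16: stock=35 > 13
Alert events: [5, 6, 7]. Count = 3

Answer: 3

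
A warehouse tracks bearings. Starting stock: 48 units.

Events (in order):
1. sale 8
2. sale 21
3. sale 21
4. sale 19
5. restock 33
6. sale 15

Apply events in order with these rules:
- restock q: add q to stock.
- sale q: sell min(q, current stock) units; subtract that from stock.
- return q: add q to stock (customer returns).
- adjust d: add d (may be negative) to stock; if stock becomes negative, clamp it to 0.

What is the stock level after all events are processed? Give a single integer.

Answer: 18

Derivation:
Processing events:
Start: stock = 48
  Event 1 (sale 8): sell min(8,48)=8. stock: 48 - 8 = 40. total_sold = 8
  Event 2 (sale 21): sell min(21,40)=21. stock: 40 - 21 = 19. total_sold = 29
  Event 3 (sale 21): sell min(21,19)=19. stock: 19 - 19 = 0. total_sold = 48
  Event 4 (sale 19): sell min(19,0)=0. stock: 0 - 0 = 0. total_sold = 48
  Event 5 (restock 33): 0 + 33 = 33
  Event 6 (sale 15): sell min(15,33)=15. stock: 33 - 15 = 18. total_sold = 63
Final: stock = 18, total_sold = 63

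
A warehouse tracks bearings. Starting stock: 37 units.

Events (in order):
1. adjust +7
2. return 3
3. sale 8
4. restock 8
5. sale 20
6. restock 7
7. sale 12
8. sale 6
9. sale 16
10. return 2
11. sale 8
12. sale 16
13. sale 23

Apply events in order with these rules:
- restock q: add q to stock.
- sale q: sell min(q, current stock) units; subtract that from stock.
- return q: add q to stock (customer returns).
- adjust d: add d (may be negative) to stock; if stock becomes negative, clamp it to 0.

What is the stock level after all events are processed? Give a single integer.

Processing events:
Start: stock = 37
  Event 1 (adjust +7): 37 + 7 = 44
  Event 2 (return 3): 44 + 3 = 47
  Event 3 (sale 8): sell min(8,47)=8. stock: 47 - 8 = 39. total_sold = 8
  Event 4 (restock 8): 39 + 8 = 47
  Event 5 (sale 20): sell min(20,47)=20. stock: 47 - 20 = 27. total_sold = 28
  Event 6 (restock 7): 27 + 7 = 34
  Event 7 (sale 12): sell min(12,34)=12. stock: 34 - 12 = 22. total_sold = 40
  Event 8 (sale 6): sell min(6,22)=6. stock: 22 - 6 = 16. total_sold = 46
  Event 9 (sale 16): sell min(16,16)=16. stock: 16 - 16 = 0. total_sold = 62
  Event 10 (return 2): 0 + 2 = 2
  Event 11 (sale 8): sell min(8,2)=2. stock: 2 - 2 = 0. total_sold = 64
  Event 12 (sale 16): sell min(16,0)=0. stock: 0 - 0 = 0. total_sold = 64
  Event 13 (sale 23): sell min(23,0)=0. stock: 0 - 0 = 0. total_sold = 64
Final: stock = 0, total_sold = 64

Answer: 0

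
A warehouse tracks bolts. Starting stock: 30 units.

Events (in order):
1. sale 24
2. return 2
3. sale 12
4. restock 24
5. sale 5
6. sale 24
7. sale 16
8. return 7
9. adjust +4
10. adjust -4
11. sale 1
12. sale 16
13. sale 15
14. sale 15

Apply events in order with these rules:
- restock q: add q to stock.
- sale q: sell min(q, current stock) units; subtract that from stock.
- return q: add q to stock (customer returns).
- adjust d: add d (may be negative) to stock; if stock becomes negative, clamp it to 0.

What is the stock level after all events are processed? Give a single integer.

Answer: 0

Derivation:
Processing events:
Start: stock = 30
  Event 1 (sale 24): sell min(24,30)=24. stock: 30 - 24 = 6. total_sold = 24
  Event 2 (return 2): 6 + 2 = 8
  Event 3 (sale 12): sell min(12,8)=8. stock: 8 - 8 = 0. total_sold = 32
  Event 4 (restock 24): 0 + 24 = 24
  Event 5 (sale 5): sell min(5,24)=5. stock: 24 - 5 = 19. total_sold = 37
  Event 6 (sale 24): sell min(24,19)=19. stock: 19 - 19 = 0. total_sold = 56
  Event 7 (sale 16): sell min(16,0)=0. stock: 0 - 0 = 0. total_sold = 56
  Event 8 (return 7): 0 + 7 = 7
  Event 9 (adjust +4): 7 + 4 = 11
  Event 10 (adjust -4): 11 + -4 = 7
  Event 11 (sale 1): sell min(1,7)=1. stock: 7 - 1 = 6. total_sold = 57
  Event 12 (sale 16): sell min(16,6)=6. stock: 6 - 6 = 0. total_sold = 63
  Event 13 (sale 15): sell min(15,0)=0. stock: 0 - 0 = 0. total_sold = 63
  Event 14 (sale 15): sell min(15,0)=0. stock: 0 - 0 = 0. total_sold = 63
Final: stock = 0, total_sold = 63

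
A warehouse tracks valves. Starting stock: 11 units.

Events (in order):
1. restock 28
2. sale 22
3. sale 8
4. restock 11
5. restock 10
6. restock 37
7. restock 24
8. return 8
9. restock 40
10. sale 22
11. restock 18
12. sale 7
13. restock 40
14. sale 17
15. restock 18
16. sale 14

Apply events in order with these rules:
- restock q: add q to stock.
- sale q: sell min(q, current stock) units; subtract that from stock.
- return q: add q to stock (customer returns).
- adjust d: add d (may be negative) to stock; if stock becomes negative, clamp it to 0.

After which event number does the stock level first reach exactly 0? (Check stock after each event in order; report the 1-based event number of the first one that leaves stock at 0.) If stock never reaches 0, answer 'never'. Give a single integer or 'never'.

Processing events:
Start: stock = 11
  Event 1 (restock 28): 11 + 28 = 39
  Event 2 (sale 22): sell min(22,39)=22. stock: 39 - 22 = 17. total_sold = 22
  Event 3 (sale 8): sell min(8,17)=8. stock: 17 - 8 = 9. total_sold = 30
  Event 4 (restock 11): 9 + 11 = 20
  Event 5 (restock 10): 20 + 10 = 30
  Event 6 (restock 37): 30 + 37 = 67
  Event 7 (restock 24): 67 + 24 = 91
  Event 8 (return 8): 91 + 8 = 99
  Event 9 (restock 40): 99 + 40 = 139
  Event 10 (sale 22): sell min(22,139)=22. stock: 139 - 22 = 117. total_sold = 52
  Event 11 (restock 18): 117 + 18 = 135
  Event 12 (sale 7): sell min(7,135)=7. stock: 135 - 7 = 128. total_sold = 59
  Event 13 (restock 40): 128 + 40 = 168
  Event 14 (sale 17): sell min(17,168)=17. stock: 168 - 17 = 151. total_sold = 76
  Event 15 (restock 18): 151 + 18 = 169
  Event 16 (sale 14): sell min(14,169)=14. stock: 169 - 14 = 155. total_sold = 90
Final: stock = 155, total_sold = 90

Stock never reaches 0.

Answer: never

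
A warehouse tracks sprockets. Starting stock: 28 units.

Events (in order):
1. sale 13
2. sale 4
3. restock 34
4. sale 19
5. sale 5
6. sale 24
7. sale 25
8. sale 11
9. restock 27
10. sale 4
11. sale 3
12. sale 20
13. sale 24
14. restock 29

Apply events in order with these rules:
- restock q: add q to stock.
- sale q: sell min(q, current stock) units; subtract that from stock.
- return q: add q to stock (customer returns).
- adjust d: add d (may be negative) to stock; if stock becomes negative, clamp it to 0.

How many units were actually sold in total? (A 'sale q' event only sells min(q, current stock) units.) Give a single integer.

Answer: 89

Derivation:
Processing events:
Start: stock = 28
  Event 1 (sale 13): sell min(13,28)=13. stock: 28 - 13 = 15. total_sold = 13
  Event 2 (sale 4): sell min(4,15)=4. stock: 15 - 4 = 11. total_sold = 17
  Event 3 (restock 34): 11 + 34 = 45
  Event 4 (sale 19): sell min(19,45)=19. stock: 45 - 19 = 26. total_sold = 36
  Event 5 (sale 5): sell min(5,26)=5. stock: 26 - 5 = 21. total_sold = 41
  Event 6 (sale 24): sell min(24,21)=21. stock: 21 - 21 = 0. total_sold = 62
  Event 7 (sale 25): sell min(25,0)=0. stock: 0 - 0 = 0. total_sold = 62
  Event 8 (sale 11): sell min(11,0)=0. stock: 0 - 0 = 0. total_sold = 62
  Event 9 (restock 27): 0 + 27 = 27
  Event 10 (sale 4): sell min(4,27)=4. stock: 27 - 4 = 23. total_sold = 66
  Event 11 (sale 3): sell min(3,23)=3. stock: 23 - 3 = 20. total_sold = 69
  Event 12 (sale 20): sell min(20,20)=20. stock: 20 - 20 = 0. total_sold = 89
  Event 13 (sale 24): sell min(24,0)=0. stock: 0 - 0 = 0. total_sold = 89
  Event 14 (restock 29): 0 + 29 = 29
Final: stock = 29, total_sold = 89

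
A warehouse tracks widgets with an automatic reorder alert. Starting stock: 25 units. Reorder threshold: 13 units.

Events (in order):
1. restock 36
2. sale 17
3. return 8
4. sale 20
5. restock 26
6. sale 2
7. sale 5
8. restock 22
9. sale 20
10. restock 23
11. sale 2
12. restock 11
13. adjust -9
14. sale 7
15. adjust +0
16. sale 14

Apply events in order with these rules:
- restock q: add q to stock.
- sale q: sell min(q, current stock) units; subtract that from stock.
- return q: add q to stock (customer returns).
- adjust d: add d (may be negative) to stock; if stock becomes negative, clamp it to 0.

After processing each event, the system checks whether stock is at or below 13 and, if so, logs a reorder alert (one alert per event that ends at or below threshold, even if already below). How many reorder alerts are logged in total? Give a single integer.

Answer: 0

Derivation:
Processing events:
Start: stock = 25
  Event 1 (restock 36): 25 + 36 = 61
  Event 2 (sale 17): sell min(17,61)=17. stock: 61 - 17 = 44. total_sold = 17
  Event 3 (return 8): 44 + 8 = 52
  Event 4 (sale 20): sell min(20,52)=20. stock: 52 - 20 = 32. total_sold = 37
  Event 5 (restock 26): 32 + 26 = 58
  Event 6 (sale 2): sell min(2,58)=2. stock: 58 - 2 = 56. total_sold = 39
  Event 7 (sale 5): sell min(5,56)=5. stock: 56 - 5 = 51. total_sold = 44
  Event 8 (restock 22): 51 + 22 = 73
  Event 9 (sale 20): sell min(20,73)=20. stock: 73 - 20 = 53. total_sold = 64
  Event 10 (restock 23): 53 + 23 = 76
  Event 11 (sale 2): sell min(2,76)=2. stock: 76 - 2 = 74. total_sold = 66
  Event 12 (restock 11): 74 + 11 = 85
  Event 13 (adjust -9): 85 + -9 = 76
  Event 14 (sale 7): sell min(7,76)=7. stock: 76 - 7 = 69. total_sold = 73
  Event 15 (adjust +0): 69 + 0 = 69
  Event 16 (sale 14): sell min(14,69)=14. stock: 69 - 14 = 55. total_sold = 87
Final: stock = 55, total_sold = 87

Checking against threshold 13:
  After event 1: stock=61 > 13
  After event 2: stock=44 > 13
  After event 3: stock=52 > 13
  After event 4: stock=32 > 13
  After event 5: stock=58 > 13
  After event 6: stock=56 > 13
  After event 7: stock=51 > 13
  After event 8: stock=73 > 13
  After event 9: stock=53 > 13
  After event 10: stock=76 > 13
  After event 11: stock=74 > 13
  After event 12: stock=85 > 13
  After event 13: stock=76 > 13
  After event 14: stock=69 > 13
  After event 15: stock=69 > 13
  After event 16: stock=55 > 13
Alert events: []. Count = 0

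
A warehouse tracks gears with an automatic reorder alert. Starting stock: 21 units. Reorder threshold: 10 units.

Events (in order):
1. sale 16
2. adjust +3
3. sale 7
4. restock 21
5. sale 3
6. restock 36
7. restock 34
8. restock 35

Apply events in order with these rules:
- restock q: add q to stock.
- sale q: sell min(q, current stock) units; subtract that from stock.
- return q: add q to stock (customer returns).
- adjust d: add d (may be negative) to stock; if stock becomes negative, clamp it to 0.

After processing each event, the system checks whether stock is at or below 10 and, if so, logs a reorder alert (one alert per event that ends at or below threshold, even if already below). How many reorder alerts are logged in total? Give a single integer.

Processing events:
Start: stock = 21
  Event 1 (sale 16): sell min(16,21)=16. stock: 21 - 16 = 5. total_sold = 16
  Event 2 (adjust +3): 5 + 3 = 8
  Event 3 (sale 7): sell min(7,8)=7. stock: 8 - 7 = 1. total_sold = 23
  Event 4 (restock 21): 1 + 21 = 22
  Event 5 (sale 3): sell min(3,22)=3. stock: 22 - 3 = 19. total_sold = 26
  Event 6 (restock 36): 19 + 36 = 55
  Event 7 (restock 34): 55 + 34 = 89
  Event 8 (restock 35): 89 + 35 = 124
Final: stock = 124, total_sold = 26

Checking against threshold 10:
  After event 1: stock=5 <= 10 -> ALERT
  After event 2: stock=8 <= 10 -> ALERT
  After event 3: stock=1 <= 10 -> ALERT
  After event 4: stock=22 > 10
  After event 5: stock=19 > 10
  After event 6: stock=55 > 10
  After event 7: stock=89 > 10
  After event 8: stock=124 > 10
Alert events: [1, 2, 3]. Count = 3

Answer: 3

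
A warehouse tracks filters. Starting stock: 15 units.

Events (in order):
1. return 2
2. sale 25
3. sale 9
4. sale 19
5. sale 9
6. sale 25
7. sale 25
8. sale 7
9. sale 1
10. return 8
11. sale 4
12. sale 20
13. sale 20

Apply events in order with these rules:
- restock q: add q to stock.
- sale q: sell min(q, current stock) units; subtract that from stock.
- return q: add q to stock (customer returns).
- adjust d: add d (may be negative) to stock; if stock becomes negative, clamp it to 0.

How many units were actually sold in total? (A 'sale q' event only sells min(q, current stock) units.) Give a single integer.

Processing events:
Start: stock = 15
  Event 1 (return 2): 15 + 2 = 17
  Event 2 (sale 25): sell min(25,17)=17. stock: 17 - 17 = 0. total_sold = 17
  Event 3 (sale 9): sell min(9,0)=0. stock: 0 - 0 = 0. total_sold = 17
  Event 4 (sale 19): sell min(19,0)=0. stock: 0 - 0 = 0. total_sold = 17
  Event 5 (sale 9): sell min(9,0)=0. stock: 0 - 0 = 0. total_sold = 17
  Event 6 (sale 25): sell min(25,0)=0. stock: 0 - 0 = 0. total_sold = 17
  Event 7 (sale 25): sell min(25,0)=0. stock: 0 - 0 = 0. total_sold = 17
  Event 8 (sale 7): sell min(7,0)=0. stock: 0 - 0 = 0. total_sold = 17
  Event 9 (sale 1): sell min(1,0)=0. stock: 0 - 0 = 0. total_sold = 17
  Event 10 (return 8): 0 + 8 = 8
  Event 11 (sale 4): sell min(4,8)=4. stock: 8 - 4 = 4. total_sold = 21
  Event 12 (sale 20): sell min(20,4)=4. stock: 4 - 4 = 0. total_sold = 25
  Event 13 (sale 20): sell min(20,0)=0. stock: 0 - 0 = 0. total_sold = 25
Final: stock = 0, total_sold = 25

Answer: 25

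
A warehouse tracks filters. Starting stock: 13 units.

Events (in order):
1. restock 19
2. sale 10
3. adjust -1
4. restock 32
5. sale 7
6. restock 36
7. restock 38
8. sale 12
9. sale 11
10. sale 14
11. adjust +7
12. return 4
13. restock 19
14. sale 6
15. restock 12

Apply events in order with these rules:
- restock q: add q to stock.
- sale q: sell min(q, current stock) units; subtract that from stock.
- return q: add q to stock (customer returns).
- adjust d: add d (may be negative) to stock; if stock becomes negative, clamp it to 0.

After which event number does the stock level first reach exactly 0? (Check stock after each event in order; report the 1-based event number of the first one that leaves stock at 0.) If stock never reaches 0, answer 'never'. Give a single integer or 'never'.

Processing events:
Start: stock = 13
  Event 1 (restock 19): 13 + 19 = 32
  Event 2 (sale 10): sell min(10,32)=10. stock: 32 - 10 = 22. total_sold = 10
  Event 3 (adjust -1): 22 + -1 = 21
  Event 4 (restock 32): 21 + 32 = 53
  Event 5 (sale 7): sell min(7,53)=7. stock: 53 - 7 = 46. total_sold = 17
  Event 6 (restock 36): 46 + 36 = 82
  Event 7 (restock 38): 82 + 38 = 120
  Event 8 (sale 12): sell min(12,120)=12. stock: 120 - 12 = 108. total_sold = 29
  Event 9 (sale 11): sell min(11,108)=11. stock: 108 - 11 = 97. total_sold = 40
  Event 10 (sale 14): sell min(14,97)=14. stock: 97 - 14 = 83. total_sold = 54
  Event 11 (adjust +7): 83 + 7 = 90
  Event 12 (return 4): 90 + 4 = 94
  Event 13 (restock 19): 94 + 19 = 113
  Event 14 (sale 6): sell min(6,113)=6. stock: 113 - 6 = 107. total_sold = 60
  Event 15 (restock 12): 107 + 12 = 119
Final: stock = 119, total_sold = 60

Stock never reaches 0.

Answer: never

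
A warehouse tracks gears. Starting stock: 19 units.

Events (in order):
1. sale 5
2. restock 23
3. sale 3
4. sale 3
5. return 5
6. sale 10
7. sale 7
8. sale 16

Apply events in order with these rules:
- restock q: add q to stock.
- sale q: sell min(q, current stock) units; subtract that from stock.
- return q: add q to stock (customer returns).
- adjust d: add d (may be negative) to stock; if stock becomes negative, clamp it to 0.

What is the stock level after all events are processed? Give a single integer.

Processing events:
Start: stock = 19
  Event 1 (sale 5): sell min(5,19)=5. stock: 19 - 5 = 14. total_sold = 5
  Event 2 (restock 23): 14 + 23 = 37
  Event 3 (sale 3): sell min(3,37)=3. stock: 37 - 3 = 34. total_sold = 8
  Event 4 (sale 3): sell min(3,34)=3. stock: 34 - 3 = 31. total_sold = 11
  Event 5 (return 5): 31 + 5 = 36
  Event 6 (sale 10): sell min(10,36)=10. stock: 36 - 10 = 26. total_sold = 21
  Event 7 (sale 7): sell min(7,26)=7. stock: 26 - 7 = 19. total_sold = 28
  Event 8 (sale 16): sell min(16,19)=16. stock: 19 - 16 = 3. total_sold = 44
Final: stock = 3, total_sold = 44

Answer: 3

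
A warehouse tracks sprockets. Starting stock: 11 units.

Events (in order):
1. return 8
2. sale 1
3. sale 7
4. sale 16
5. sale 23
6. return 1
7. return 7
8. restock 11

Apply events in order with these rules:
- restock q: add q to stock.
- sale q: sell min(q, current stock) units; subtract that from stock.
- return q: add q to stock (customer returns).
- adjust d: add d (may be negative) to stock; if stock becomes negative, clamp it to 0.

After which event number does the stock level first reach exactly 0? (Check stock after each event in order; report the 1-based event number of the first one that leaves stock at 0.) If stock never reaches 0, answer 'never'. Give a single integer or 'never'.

Processing events:
Start: stock = 11
  Event 1 (return 8): 11 + 8 = 19
  Event 2 (sale 1): sell min(1,19)=1. stock: 19 - 1 = 18. total_sold = 1
  Event 3 (sale 7): sell min(7,18)=7. stock: 18 - 7 = 11. total_sold = 8
  Event 4 (sale 16): sell min(16,11)=11. stock: 11 - 11 = 0. total_sold = 19
  Event 5 (sale 23): sell min(23,0)=0. stock: 0 - 0 = 0. total_sold = 19
  Event 6 (return 1): 0 + 1 = 1
  Event 7 (return 7): 1 + 7 = 8
  Event 8 (restock 11): 8 + 11 = 19
Final: stock = 19, total_sold = 19

First zero at event 4.

Answer: 4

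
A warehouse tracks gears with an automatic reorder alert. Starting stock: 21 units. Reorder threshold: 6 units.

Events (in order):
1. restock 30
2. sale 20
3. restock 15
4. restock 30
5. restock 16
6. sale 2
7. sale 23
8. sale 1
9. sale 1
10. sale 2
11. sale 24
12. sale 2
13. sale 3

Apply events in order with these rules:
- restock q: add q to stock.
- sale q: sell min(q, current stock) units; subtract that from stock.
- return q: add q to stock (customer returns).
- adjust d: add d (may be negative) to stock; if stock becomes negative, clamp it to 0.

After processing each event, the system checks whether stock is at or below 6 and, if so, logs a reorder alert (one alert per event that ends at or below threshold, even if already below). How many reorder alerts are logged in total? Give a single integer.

Answer: 0

Derivation:
Processing events:
Start: stock = 21
  Event 1 (restock 30): 21 + 30 = 51
  Event 2 (sale 20): sell min(20,51)=20. stock: 51 - 20 = 31. total_sold = 20
  Event 3 (restock 15): 31 + 15 = 46
  Event 4 (restock 30): 46 + 30 = 76
  Event 5 (restock 16): 76 + 16 = 92
  Event 6 (sale 2): sell min(2,92)=2. stock: 92 - 2 = 90. total_sold = 22
  Event 7 (sale 23): sell min(23,90)=23. stock: 90 - 23 = 67. total_sold = 45
  Event 8 (sale 1): sell min(1,67)=1. stock: 67 - 1 = 66. total_sold = 46
  Event 9 (sale 1): sell min(1,66)=1. stock: 66 - 1 = 65. total_sold = 47
  Event 10 (sale 2): sell min(2,65)=2. stock: 65 - 2 = 63. total_sold = 49
  Event 11 (sale 24): sell min(24,63)=24. stock: 63 - 24 = 39. total_sold = 73
  Event 12 (sale 2): sell min(2,39)=2. stock: 39 - 2 = 37. total_sold = 75
  Event 13 (sale 3): sell min(3,37)=3. stock: 37 - 3 = 34. total_sold = 78
Final: stock = 34, total_sold = 78

Checking against threshold 6:
  After event 1: stock=51 > 6
  After event 2: stock=31 > 6
  After event 3: stock=46 > 6
  After event 4: stock=76 > 6
  After event 5: stock=92 > 6
  After event 6: stock=90 > 6
  After event 7: stock=67 > 6
  After event 8: stock=66 > 6
  After event 9: stock=65 > 6
  After event 10: stock=63 > 6
  After event 11: stock=39 > 6
  After event 12: stock=37 > 6
  After event 13: stock=34 > 6
Alert events: []. Count = 0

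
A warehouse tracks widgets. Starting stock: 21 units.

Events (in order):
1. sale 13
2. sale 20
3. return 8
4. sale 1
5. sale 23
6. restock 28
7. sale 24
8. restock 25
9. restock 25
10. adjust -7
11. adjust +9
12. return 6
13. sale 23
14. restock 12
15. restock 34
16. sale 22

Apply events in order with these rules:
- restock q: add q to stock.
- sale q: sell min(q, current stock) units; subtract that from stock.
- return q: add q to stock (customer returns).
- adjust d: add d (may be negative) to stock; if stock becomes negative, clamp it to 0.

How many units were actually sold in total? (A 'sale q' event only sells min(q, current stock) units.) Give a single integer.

Answer: 98

Derivation:
Processing events:
Start: stock = 21
  Event 1 (sale 13): sell min(13,21)=13. stock: 21 - 13 = 8. total_sold = 13
  Event 2 (sale 20): sell min(20,8)=8. stock: 8 - 8 = 0. total_sold = 21
  Event 3 (return 8): 0 + 8 = 8
  Event 4 (sale 1): sell min(1,8)=1. stock: 8 - 1 = 7. total_sold = 22
  Event 5 (sale 23): sell min(23,7)=7. stock: 7 - 7 = 0. total_sold = 29
  Event 6 (restock 28): 0 + 28 = 28
  Event 7 (sale 24): sell min(24,28)=24. stock: 28 - 24 = 4. total_sold = 53
  Event 8 (restock 25): 4 + 25 = 29
  Event 9 (restock 25): 29 + 25 = 54
  Event 10 (adjust -7): 54 + -7 = 47
  Event 11 (adjust +9): 47 + 9 = 56
  Event 12 (return 6): 56 + 6 = 62
  Event 13 (sale 23): sell min(23,62)=23. stock: 62 - 23 = 39. total_sold = 76
  Event 14 (restock 12): 39 + 12 = 51
  Event 15 (restock 34): 51 + 34 = 85
  Event 16 (sale 22): sell min(22,85)=22. stock: 85 - 22 = 63. total_sold = 98
Final: stock = 63, total_sold = 98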